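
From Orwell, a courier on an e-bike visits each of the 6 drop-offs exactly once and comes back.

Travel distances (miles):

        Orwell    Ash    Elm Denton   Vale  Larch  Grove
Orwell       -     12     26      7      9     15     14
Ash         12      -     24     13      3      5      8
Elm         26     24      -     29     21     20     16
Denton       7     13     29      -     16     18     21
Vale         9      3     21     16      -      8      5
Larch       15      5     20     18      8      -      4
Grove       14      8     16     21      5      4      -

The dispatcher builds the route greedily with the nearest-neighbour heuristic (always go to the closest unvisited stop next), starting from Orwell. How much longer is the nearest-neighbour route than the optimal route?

From Orwell: Denton=7, Vale=9, Ash=12, Grove=14, Larch=15, Elm=26 → choose Denton (7).
From Denton: Ash=13, Vale=16, Larch=18, Grove=21, Elm=29 → choose Ash (13).
From Ash: Vale=3, Larch=5, Grove=8, Elm=24 → choose Vale (3).
From Vale: Grove=5, Larch=8, Elm=21 → choose Grove (5).
From Grove: Larch=4, Elm=16 → choose Larch (4).
From Larch: Elm=20 → choose Elm (20).
NN route Orwell → Denton → Ash → Vale → Grove → Larch → Elm → Orwell costs 78.
Optimal: Orwell → Denton → Elm → Grove → Larch → Ash → Vale → Orwell costs 73 (by enumerating all 360 distinct tours).
Excess = 78 − 73 = 5.

Excess over optimum: 5 miles.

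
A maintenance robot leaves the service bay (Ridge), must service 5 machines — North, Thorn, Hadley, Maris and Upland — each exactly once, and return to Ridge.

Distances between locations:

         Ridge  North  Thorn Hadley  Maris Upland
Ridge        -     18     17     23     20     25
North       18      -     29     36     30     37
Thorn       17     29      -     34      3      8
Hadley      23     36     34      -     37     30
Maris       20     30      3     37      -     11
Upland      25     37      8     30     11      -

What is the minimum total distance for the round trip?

With 5 stops there are 5!/2 = 60 distinct round trips (a route and its reverse cost the same).
Ridge-North-Thorn-Hadley-Maris-Upland-Ridge: 18+29+34+37+11+25 = 154
Ridge-North-Thorn-Hadley-Upland-Maris-Ridge: 18+29+34+30+11+20 = 142
Ridge-North-Thorn-Maris-Hadley-Upland-Ridge: 18+29+3+37+30+25 = 142
Ridge-North-Thorn-Maris-Upland-Hadley-Ridge: 18+29+3+11+30+23 = 114
Ridge-North-Thorn-Upland-Hadley-Maris-Ridge: 18+29+8+30+37+20 = 142
Ridge-North-Thorn-Upland-Maris-Hadley-Ridge: 18+29+8+11+37+23 = 126
Ridge-North-Hadley-Thorn-Maris-Upland-Ridge: 18+36+34+3+11+25 = 127
Ridge-North-Hadley-Thorn-Upland-Maris-Ridge: 18+36+34+8+11+20 = 127
Ridge-North-Hadley-Maris-Thorn-Upland-Ridge: 18+36+37+3+8+25 = 127
Ridge-North-Hadley-Maris-Upland-Thorn-Ridge: 18+36+37+11+8+17 = 127
Ridge-North-Hadley-Upland-Thorn-Maris-Ridge: 18+36+30+8+3+20 = 115
Ridge-North-Hadley-Upland-Maris-Thorn-Ridge: 18+36+30+11+3+17 = 115
Ridge-North-Maris-Thorn-Hadley-Upland-Ridge: 18+30+3+34+30+25 = 140
Ridge-North-Maris-Thorn-Upland-Hadley-Ridge: 18+30+3+8+30+23 = 112
… (46 more)
The minimum is 112.
One optimal route: Ridge → North → Maris → Thorn → Upland → Hadley → Ridge (or its reverse).

Shortest round trip = 112.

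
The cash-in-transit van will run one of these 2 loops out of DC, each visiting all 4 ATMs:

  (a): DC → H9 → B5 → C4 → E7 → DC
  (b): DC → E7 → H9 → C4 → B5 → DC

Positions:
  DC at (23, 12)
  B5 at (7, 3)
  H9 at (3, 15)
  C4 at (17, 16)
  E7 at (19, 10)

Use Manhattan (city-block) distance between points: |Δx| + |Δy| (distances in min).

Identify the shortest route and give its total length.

(a): 23 + 16 + 23 + 8 + 6 = 76
(b): 6 + 21 + 15 + 23 + 25 = 90

Shortest is (a), total 76 min.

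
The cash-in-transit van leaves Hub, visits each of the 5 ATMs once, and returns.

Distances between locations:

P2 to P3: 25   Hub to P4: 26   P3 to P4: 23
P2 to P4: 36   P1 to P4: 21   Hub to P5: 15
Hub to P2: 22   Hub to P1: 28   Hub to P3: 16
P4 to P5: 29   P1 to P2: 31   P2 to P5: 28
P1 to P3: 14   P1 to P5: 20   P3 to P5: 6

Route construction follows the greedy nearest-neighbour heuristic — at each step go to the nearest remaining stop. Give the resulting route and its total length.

At Hub the remaining stops are P5 15, P3 16, P2 22, P4 26, P1 28; go to P5.
At P5 the remaining stops are P3 6, P1 20, P2 28, P4 29; go to P3.
At P3 the remaining stops are P1 14, P4 23, P2 25; go to P1.
At P1 the remaining stops are P4 21, P2 31; go to P4.
At P4 the remaining stops are P2 36; go to P2.
Return P2→Hub: 22.
Total = 15 + 6 + 14 + 21 + 36 + 22 = 114.

Total distance 114 via the nearest-neighbour route Hub → P5 → P3 → P1 → P4 → P2 → Hub.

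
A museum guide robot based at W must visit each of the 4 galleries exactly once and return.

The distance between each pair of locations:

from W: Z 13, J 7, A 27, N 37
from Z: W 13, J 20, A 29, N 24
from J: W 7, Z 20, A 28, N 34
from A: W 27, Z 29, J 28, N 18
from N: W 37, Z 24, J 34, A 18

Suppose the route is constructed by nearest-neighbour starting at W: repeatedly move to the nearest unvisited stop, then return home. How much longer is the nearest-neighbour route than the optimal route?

W: J=7, Z=13, A=27, N=37 ⇒ J
J: Z=20, A=28, N=34 ⇒ Z
Z: N=24, A=29 ⇒ N
N: A=18 ⇒ A
NN route W → J → Z → N → A → W costs 96.
Optimal: W → Z → N → A → J → W costs 90 (by enumerating all 12 distinct tours).
Excess = 96 − 90 = 6.

6 longer than the optimal tour.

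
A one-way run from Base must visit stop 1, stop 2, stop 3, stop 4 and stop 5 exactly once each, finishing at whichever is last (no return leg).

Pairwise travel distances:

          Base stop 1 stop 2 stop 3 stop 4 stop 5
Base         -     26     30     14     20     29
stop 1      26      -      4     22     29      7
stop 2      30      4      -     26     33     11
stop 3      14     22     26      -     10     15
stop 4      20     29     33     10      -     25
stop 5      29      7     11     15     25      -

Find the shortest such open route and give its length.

Shortest open route: 56.

There are 5! = 120 possible orderings.
Base → stop 1 → stop 2 → stop 3 → stop 4 → stop 5: 26+4+26+10+25 = 91
Base → stop 1 → stop 2 → stop 3 → stop 5 → stop 4: 26+4+26+15+25 = 96
Base → stop 1 → stop 2 → stop 4 → stop 3 → stop 5: 26+4+33+10+15 = 88
Base → stop 1 → stop 2 → stop 4 → stop 5 → stop 3: 26+4+33+25+15 = 103
Base → stop 1 → stop 2 → stop 5 → stop 3 → stop 4: 26+4+11+15+10 = 66
Base → stop 1 → stop 2 → stop 5 → stop 4 → stop 3: 26+4+11+25+10 = 76
Base → stop 1 → stop 3 → stop 2 → stop 4 → stop 5: 26+22+26+33+25 = 132
Base → stop 1 → stop 3 → stop 2 → stop 5 → stop 4: 26+22+26+11+25 = 110
Base → stop 1 → stop 3 → stop 4 → stop 2 → stop 5: 26+22+10+33+11 = 102
Base → stop 1 → stop 3 → stop 4 → stop 5 → stop 2: 26+22+10+25+11 = 94
Base → stop 1 → stop 3 → stop 5 → stop 2 → stop 4: 26+22+15+11+33 = 107
Base → stop 1 → stop 3 → stop 5 → stop 4 → stop 2: 26+22+15+25+33 = 121
Base → stop 1 → stop 4 → stop 2 → stop 3 → stop 5: 26+29+33+26+15 = 129
Base → stop 1 → stop 4 → stop 2 → stop 5 → stop 3: 26+29+33+11+15 = 114
… (106 more)
Base → stop 4 → stop 3 → stop 5 → stop 1 → stop 2: 20+10+15+7+4 = 56  ← best
The minimum is 56.
One shortest path: Base → stop 4 → stop 3 → stop 5 → stop 1 → stop 2.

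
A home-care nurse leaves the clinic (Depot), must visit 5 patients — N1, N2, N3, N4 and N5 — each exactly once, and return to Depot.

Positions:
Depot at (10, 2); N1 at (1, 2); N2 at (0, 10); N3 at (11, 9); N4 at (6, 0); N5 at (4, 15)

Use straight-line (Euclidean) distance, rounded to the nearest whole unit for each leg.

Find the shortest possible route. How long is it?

39 — the shortest possible round trip.

With 5 stops there are 5!/2 = 60 distinct round trips (a route and its reverse cost the same).
Depot→N1→N2→N3→N4→N5→Depot: 9+8+11+10+15+14 = 67
Depot→N1→N2→N3→N5→N4→Depot: 9+8+11+9+15+4 = 56
Depot→N1→N2→N4→N3→N5→Depot: 9+8+12+10+9+14 = 62
Depot→N1→N2→N4→N5→N3→Depot: 9+8+12+15+9+7 = 60
Depot→N1→N2→N5→N3→N4→Depot: 9+8+6+9+10+4 = 46
Depot→N1→N2→N5→N4→N3→Depot: 9+8+6+15+10+7 = 55
Depot→N1→N3→N2→N4→N5→Depot: 9+12+11+12+15+14 = 73
Depot→N1→N3→N2→N5→N4→Depot: 9+12+11+6+15+4 = 57
Depot→N1→N3→N4→N2→N5→Depot: 9+12+10+12+6+14 = 63
Depot→N1→N3→N4→N5→N2→Depot: 9+12+10+15+6+13 = 65
Depot→N1→N3→N5→N2→N4→Depot: 9+12+9+6+12+4 = 52
Depot→N1→N3→N5→N4→N2→Depot: 9+12+9+15+12+13 = 70
Depot→N1→N4→N2→N3→N5→Depot: 9+5+12+11+9+14 = 60
Depot→N1→N4→N2→N5→N3→Depot: 9+5+12+6+9+7 = 48
… (46 more)
Depot→N3→N5→N2→N1→N4→Depot: 7+9+6+8+5+4 = 39  ← best
The minimum is 39.
One optimal route: Depot → N3 → N5 → N2 → N1 → N4 → Depot (or its reverse).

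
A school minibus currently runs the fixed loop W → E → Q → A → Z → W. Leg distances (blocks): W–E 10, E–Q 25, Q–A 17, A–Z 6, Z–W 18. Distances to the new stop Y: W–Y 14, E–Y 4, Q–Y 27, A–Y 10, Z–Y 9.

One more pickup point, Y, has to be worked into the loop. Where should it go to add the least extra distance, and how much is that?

Insertion cost between consecutive stops i–j is d(i,Y) + d(Y,j) − d(i,j):
  between W and E: 14 + 4 − 10 = 8
  between E and Q: 4 + 27 − 25 = 6
  between Q and A: 27 + 10 − 17 = 20
  between A and Z: 10 + 9 − 6 = 13
  between Z and W: 9 + 14 − 18 = 5
Cheapest insertion is between Z and W, adding 5.
New total = 76 + 5 = 81.

Minimum extra distance: 5 blocks, inserting Y between Z and W.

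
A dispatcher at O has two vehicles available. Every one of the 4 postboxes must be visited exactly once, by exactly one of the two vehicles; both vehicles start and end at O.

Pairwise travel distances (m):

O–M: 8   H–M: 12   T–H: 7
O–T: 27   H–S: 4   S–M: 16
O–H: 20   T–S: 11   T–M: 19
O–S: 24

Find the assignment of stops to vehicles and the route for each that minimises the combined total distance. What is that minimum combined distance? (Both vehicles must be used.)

There are 2^3 − 1 = 7 ways to divide the 4 stops into two non-empty groups. For each, the best each vehicle can do is its own shortest tour through its group:
  {T} + {H, S, M}: 54 + 48 = 102
  {H} + {T, S, M}: 40 + 62 = 102
  {T, H} + {S, M}: 54 + 48 = 102
  {S} + {T, H, M}: 48 + 54 = 102
  {T, S} + {H, M}: 62 + 40 = 102
  {H, S} + {T, M}: 48 + 54 = 102
  … (7 splits in total)
  {T, H, S} + {M}: 62 + 16 = 78  ← best
Best: vehicle 1 O → T → H → S → O = 62; vehicle 2 O → M → O = 16; combined 78.

78 m — the smallest possible combined total.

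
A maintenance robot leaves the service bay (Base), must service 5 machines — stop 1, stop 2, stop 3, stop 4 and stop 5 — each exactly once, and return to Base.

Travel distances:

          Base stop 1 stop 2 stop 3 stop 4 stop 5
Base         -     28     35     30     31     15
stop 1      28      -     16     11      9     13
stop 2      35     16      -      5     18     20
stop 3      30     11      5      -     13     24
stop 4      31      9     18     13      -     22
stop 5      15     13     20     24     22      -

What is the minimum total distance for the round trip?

Minimum total distance: 90.

There are 60 distinct closed tours to check (reversals are equivalent).
Base-stop 1-stop 2-stop 3-stop 4-stop 5-Base: 28+16+5+13+22+15 = 99
Base-stop 1-stop 2-stop 3-stop 5-stop 4-Base: 28+16+5+24+22+31 = 126
Base-stop 1-stop 2-stop 4-stop 3-stop 5-Base: 28+16+18+13+24+15 = 114
Base-stop 1-stop 2-stop 4-stop 5-stop 3-Base: 28+16+18+22+24+30 = 138
Base-stop 1-stop 2-stop 5-stop 3-stop 4-Base: 28+16+20+24+13+31 = 132
Base-stop 1-stop 2-stop 5-stop 4-stop 3-Base: 28+16+20+22+13+30 = 129
Base-stop 1-stop 3-stop 2-stop 4-stop 5-Base: 28+11+5+18+22+15 = 99
Base-stop 1-stop 3-stop 2-stop 5-stop 4-Base: 28+11+5+20+22+31 = 117
Base-stop 1-stop 3-stop 4-stop 2-stop 5-Base: 28+11+13+18+20+15 = 105
Base-stop 1-stop 3-stop 4-stop 5-stop 2-Base: 28+11+13+22+20+35 = 129
Base-stop 1-stop 3-stop 5-stop 2-stop 4-Base: 28+11+24+20+18+31 = 132
Base-stop 1-stop 3-stop 5-stop 4-stop 2-Base: 28+11+24+22+18+35 = 138
Base-stop 1-stop 4-stop 2-stop 3-stop 5-Base: 28+9+18+5+24+15 = 99
Base-stop 1-stop 4-stop 2-stop 5-stop 3-Base: 28+9+18+20+24+30 = 129
… (46 more)
Base-stop 1-stop 4-stop 3-stop 2-stop 5-Base: 28+9+13+5+20+15 = 90  ← best
The minimum is 90.
One optimal route: Base → stop 1 → stop 4 → stop 3 → stop 2 → stop 5 → Base (or its reverse).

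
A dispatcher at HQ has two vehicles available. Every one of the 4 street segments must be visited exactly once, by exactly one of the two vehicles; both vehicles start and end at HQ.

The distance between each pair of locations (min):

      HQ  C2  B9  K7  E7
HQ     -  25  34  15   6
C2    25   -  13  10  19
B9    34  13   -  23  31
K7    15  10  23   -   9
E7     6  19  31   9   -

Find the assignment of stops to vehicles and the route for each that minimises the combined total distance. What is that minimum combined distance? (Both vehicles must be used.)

84 min — the smallest possible combined total.

Check every non-empty split of the stops between the two vehicles; for each half take its own optimal tour:
  {C2} + {B9, K7, E7}: 50 + 72 = 122
  {B9} + {C2, K7, E7}: 68 + 50 = 118
  {C2, B9} + {K7, E7}: 72 + 30 = 102
  {K7} + {C2, B9, E7}: 30 + 72 = 102
  {C2, K7} + {B9, E7}: 50 + 71 = 121
  {B9, K7} + {C2, E7}: 72 + 50 = 122
  … (7 splits in total)
  {C2, B9, K7} + {E7}: 72 + 12 = 84  ← best
Best: vehicle 1 HQ → B9 → C2 → K7 → HQ = 72; vehicle 2 HQ → E7 → HQ = 12; combined 84.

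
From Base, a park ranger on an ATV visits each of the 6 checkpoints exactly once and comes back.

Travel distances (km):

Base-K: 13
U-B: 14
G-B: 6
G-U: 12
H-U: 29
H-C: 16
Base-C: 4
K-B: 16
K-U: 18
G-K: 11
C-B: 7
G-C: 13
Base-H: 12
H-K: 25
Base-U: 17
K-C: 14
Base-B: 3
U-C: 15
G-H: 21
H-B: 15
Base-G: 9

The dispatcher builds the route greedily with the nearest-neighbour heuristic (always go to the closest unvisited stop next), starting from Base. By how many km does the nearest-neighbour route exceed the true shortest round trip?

Base: B=3, C=4, G=9, H=12, K=13, U=17 ⇒ B
B: G=6, C=7, U=14, H=15, K=16 ⇒ G
G: K=11, U=12, C=13, H=21 ⇒ K
K: C=14, U=18, H=25 ⇒ C
C: U=15, H=16 ⇒ U
U: H=29 ⇒ H
NN route Base → B → G → K → C → U → H → Base costs 90.
Optimal: Base → H → C → K → U → G → B → Base costs 81 (by enumerating all 360 distinct tours).
Excess = 90 − 81 = 9.

9 km longer than the optimal tour.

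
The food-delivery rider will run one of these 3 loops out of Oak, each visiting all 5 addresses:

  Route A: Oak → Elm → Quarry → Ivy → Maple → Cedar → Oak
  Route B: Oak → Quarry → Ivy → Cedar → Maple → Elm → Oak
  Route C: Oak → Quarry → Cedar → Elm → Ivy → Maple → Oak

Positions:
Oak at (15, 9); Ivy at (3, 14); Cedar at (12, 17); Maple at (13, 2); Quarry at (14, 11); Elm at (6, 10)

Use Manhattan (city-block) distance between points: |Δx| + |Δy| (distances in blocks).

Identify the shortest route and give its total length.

Shortest is Route C, total 62 blocks.

Route A: 10 + 9 + 14 + 22 + 16 + 11 = 82
Route B: 3 + 14 + 12 + 16 + 15 + 10 = 70
Route C: 3 + 8 + 13 + 7 + 22 + 9 = 62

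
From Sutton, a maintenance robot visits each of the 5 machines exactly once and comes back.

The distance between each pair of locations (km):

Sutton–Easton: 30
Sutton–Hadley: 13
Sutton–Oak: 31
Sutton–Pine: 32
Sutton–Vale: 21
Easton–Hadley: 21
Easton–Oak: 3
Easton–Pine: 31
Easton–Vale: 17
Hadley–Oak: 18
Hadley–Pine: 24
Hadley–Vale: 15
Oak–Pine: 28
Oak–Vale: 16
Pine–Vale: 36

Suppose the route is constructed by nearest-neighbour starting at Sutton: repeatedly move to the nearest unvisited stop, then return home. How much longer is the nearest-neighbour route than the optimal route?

4 km longer than the optimal tour.

From Sutton: Hadley=13, Vale=21, Easton=30, Oak=31, Pine=32 → choose Hadley (13).
From Hadley: Vale=15, Oak=18, Easton=21, Pine=24 → choose Vale (15).
From Vale: Oak=16, Easton=17, Pine=36 → choose Oak (16).
From Oak: Easton=3, Pine=28 → choose Easton (3).
From Easton: Pine=31 → choose Pine (31).
NN route Sutton → Hadley → Vale → Oak → Easton → Pine → Sutton costs 110.
Optimal: Sutton → Hadley → Pine → Oak → Easton → Vale → Sutton costs 106 (by enumerating all 60 distinct tours).
Excess = 110 − 106 = 4.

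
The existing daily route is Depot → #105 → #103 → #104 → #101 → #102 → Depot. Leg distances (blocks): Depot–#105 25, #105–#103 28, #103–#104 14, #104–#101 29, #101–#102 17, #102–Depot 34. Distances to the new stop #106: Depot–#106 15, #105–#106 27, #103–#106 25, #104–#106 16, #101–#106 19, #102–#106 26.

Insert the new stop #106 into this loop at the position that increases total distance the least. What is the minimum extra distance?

Adding 6 blocks by placing #106 on the #104–#101 leg.

Insertion cost between consecutive stops i–j is d(i,#106) + d(#106,j) − d(i,j):
  between Depot and #105: 15 + 27 − 25 = 17
  between #105 and #103: 27 + 25 − 28 = 24
  between #103 and #104: 25 + 16 − 14 = 27
  between #104 and #101: 16 + 19 − 29 = 6
  between #101 and #102: 19 + 26 − 17 = 28
  between #102 and Depot: 26 + 15 − 34 = 7
Cheapest insertion is between #104 and #101, adding 6.
New total = 147 + 6 = 153.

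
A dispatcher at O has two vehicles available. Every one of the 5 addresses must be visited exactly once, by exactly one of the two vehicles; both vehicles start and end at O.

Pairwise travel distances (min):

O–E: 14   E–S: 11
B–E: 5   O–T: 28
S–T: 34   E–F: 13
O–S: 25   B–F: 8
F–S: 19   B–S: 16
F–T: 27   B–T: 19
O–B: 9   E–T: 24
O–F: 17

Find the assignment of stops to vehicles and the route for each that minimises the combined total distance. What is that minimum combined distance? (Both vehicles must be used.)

117 min — the smallest possible combined total.

Check every non-empty split of the stops between the two vehicles; for each half take its own optimal tour:
  {B} + {E, F, S, T}: 18 + 99 = 117
  {E} + {B, F, S, T}: 28 + 98 = 126
  {B, E} + {F, S, T}: 28 + 98 = 126
  {F} + {B, E, S, T}: 34 + 87 = 121
  {B, F} + {E, S, T}: 34 + 87 = 121
  {E, F} + {B, S, T}: 44 + 87 = 131
  … (15 splits in total)
Best: vehicle 1 O → B → O = 18; vehicle 2 O → E → S → F → T → O = 99; combined 117.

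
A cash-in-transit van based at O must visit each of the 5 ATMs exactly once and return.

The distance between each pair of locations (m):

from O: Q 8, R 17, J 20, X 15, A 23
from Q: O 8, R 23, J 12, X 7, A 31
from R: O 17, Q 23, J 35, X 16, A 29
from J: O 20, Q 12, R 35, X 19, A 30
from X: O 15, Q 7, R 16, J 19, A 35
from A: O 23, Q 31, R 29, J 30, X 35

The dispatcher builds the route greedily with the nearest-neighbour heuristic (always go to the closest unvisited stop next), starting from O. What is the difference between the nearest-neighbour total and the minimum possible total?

Excess over optimum: 5 m.

From O: Q=8, X=15, R=17, J=20, A=23 → choose Q (8).
From Q: X=7, J=12, R=23, A=31 → choose X (7).
From X: R=16, J=19, A=35 → choose R (16).
From R: A=29, J=35 → choose A (29).
From A: J=30 → choose J (30).
NN route O → Q → X → R → A → J → O costs 110.
Optimal: O → R → X → Q → J → A → O costs 105 (by enumerating all 60 distinct tours).
Excess = 110 − 105 = 5.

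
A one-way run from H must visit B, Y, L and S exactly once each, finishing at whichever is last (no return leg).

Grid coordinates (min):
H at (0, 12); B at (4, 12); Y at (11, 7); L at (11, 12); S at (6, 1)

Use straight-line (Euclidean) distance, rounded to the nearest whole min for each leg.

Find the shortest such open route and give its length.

There are 4! = 24 possible orderings.
H - B - Y - L - S: 4+9+5+12 = 30
H - B - Y - S - L: 4+9+8+12 = 33
H - B - L - Y - S: 4+7+5+8 = 24
H - B - L - S - Y: 4+7+12+8 = 31
H - B - S - Y - L: 4+11+8+5 = 28
H - B - S - L - Y: 4+11+12+5 = 32
H - Y - B - L - S: 12+9+7+12 = 40
H - Y - B - S - L: 12+9+11+12 = 44
H - Y - L - B - S: 12+5+7+11 = 35
H - Y - L - S - B: 12+5+12+11 = 40
H - Y - S - B - L: 12+8+11+7 = 38
H - Y - S - L - B: 12+8+12+7 = 39
H - L - B - Y - S: 11+7+9+8 = 35
H - L - B - S - Y: 11+7+11+8 = 37
… (10 more)
The minimum is 24.
One shortest path: H → B → L → Y → S.

Minimum one-way distance = 24 min.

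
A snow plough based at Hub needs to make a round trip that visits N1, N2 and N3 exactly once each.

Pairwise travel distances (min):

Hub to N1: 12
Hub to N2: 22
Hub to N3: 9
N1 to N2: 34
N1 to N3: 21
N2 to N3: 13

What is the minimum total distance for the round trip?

Shortest round trip = 68 min.

Hub-N1-N2-N3-Hub: 12+34+13+9 = 68
Hub-N1-N3-N2-Hub: 12+21+13+22 = 68
Hub-N2-N1-N3-Hub: 22+34+21+9 = 86
The minimum is 68.
One optimal route: Hub → N1 → N2 → N3 → Hub (or its reverse).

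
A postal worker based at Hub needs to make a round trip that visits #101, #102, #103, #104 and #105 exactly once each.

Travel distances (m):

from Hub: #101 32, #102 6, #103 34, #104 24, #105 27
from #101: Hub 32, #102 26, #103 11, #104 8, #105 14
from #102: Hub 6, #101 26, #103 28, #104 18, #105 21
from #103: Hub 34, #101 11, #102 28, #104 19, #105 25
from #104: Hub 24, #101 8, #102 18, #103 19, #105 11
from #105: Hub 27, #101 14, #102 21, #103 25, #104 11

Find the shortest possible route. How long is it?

With 5 stops there are 5!/2 = 60 distinct round trips (a route and its reverse cost the same).
Hub → #101 → #102 → #103 → #104 → #105 → Hub: 32+26+28+19+11+27 = 143
Hub → #101 → #102 → #103 → #105 → #104 → Hub: 32+26+28+25+11+24 = 146
Hub → #101 → #102 → #104 → #103 → #105 → Hub: 32+26+18+19+25+27 = 147
Hub → #101 → #102 → #104 → #105 → #103 → Hub: 32+26+18+11+25+34 = 146
Hub → #101 → #102 → #105 → #103 → #104 → Hub: 32+26+21+25+19+24 = 147
Hub → #101 → #102 → #105 → #104 → #103 → Hub: 32+26+21+11+19+34 = 143
Hub → #101 → #103 → #102 → #104 → #105 → Hub: 32+11+28+18+11+27 = 127
Hub → #101 → #103 → #102 → #105 → #104 → Hub: 32+11+28+21+11+24 = 127
Hub → #101 → #103 → #104 → #102 → #105 → Hub: 32+11+19+18+21+27 = 128
Hub → #101 → #103 → #104 → #105 → #102 → Hub: 32+11+19+11+21+6 = 100
Hub → #101 → #103 → #105 → #102 → #104 → Hub: 32+11+25+21+18+24 = 131
Hub → #101 → #103 → #105 → #104 → #102 → Hub: 32+11+25+11+18+6 = 103
Hub → #101 → #104 → #102 → #103 → #105 → Hub: 32+8+18+28+25+27 = 138
Hub → #101 → #104 → #102 → #105 → #103 → Hub: 32+8+18+21+25+34 = 138
… (46 more)
Hub → #102 → #103 → #101 → #104 → #105 → Hub: 6+28+11+8+11+27 = 91  ← best
The minimum is 91.
One optimal route: Hub → #102 → #103 → #101 → #104 → #105 → Hub (or its reverse).

Minimum total distance: 91 m.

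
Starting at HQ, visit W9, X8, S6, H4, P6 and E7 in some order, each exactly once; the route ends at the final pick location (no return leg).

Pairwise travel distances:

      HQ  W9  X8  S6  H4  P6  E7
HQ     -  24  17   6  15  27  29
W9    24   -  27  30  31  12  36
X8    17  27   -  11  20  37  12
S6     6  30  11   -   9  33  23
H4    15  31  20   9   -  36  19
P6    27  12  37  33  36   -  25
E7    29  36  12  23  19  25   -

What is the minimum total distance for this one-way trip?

There are 6! = 720 possible orderings.
HQ → W9 → X8 → S6 → H4 → P6 → E7: 24+27+11+9+36+25 = 132
HQ → W9 → X8 → S6 → H4 → E7 → P6: 24+27+11+9+19+25 = 115
HQ → W9 → X8 → S6 → P6 → H4 → E7: 24+27+11+33+36+19 = 150
HQ → W9 → X8 → S6 → P6 → E7 → H4: 24+27+11+33+25+19 = 139
HQ → W9 → X8 → S6 → E7 → H4 → P6: 24+27+11+23+19+36 = 140
HQ → W9 → X8 → S6 → E7 → P6 → H4: 24+27+11+23+25+36 = 146
HQ → W9 → X8 → H4 → S6 → P6 → E7: 24+27+20+9+33+25 = 138
HQ → W9 → X8 → H4 → S6 → E7 → P6: 24+27+20+9+23+25 = 128
… (712 more)
HQ → S6 → H4 → X8 → E7 → P6 → W9: 6+9+20+12+25+12 = 84  ← best
The minimum is 84.
One shortest path: HQ → S6 → H4 → X8 → E7 → P6 → W9.

Shortest open route: 84.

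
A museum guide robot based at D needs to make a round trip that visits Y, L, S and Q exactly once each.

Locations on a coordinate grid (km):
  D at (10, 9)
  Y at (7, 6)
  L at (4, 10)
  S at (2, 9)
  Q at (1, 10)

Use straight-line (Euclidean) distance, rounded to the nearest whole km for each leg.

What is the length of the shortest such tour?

Minimum total distance: 20 km.

With 4 stops there are 4!/2 = 12 distinct round trips (a route and its reverse cost the same).
D→Y→L→S→Q→D: 4+5+2+1+9 = 21
D→Y→L→Q→S→D: 4+5+3+1+8 = 21
D→Y→S→L→Q→D: 4+6+2+3+9 = 24
D→Y→S→Q→L→D: 4+6+1+3+6 = 20
D→Y→Q→L→S→D: 4+7+3+2+8 = 24
D→Y→Q→S→L→D: 4+7+1+2+6 = 20
D→L→Y→S→Q→D: 6+5+6+1+9 = 27
D→L→Y→Q→S→D: 6+5+7+1+8 = 27
D→L→S→Y→Q→D: 6+2+6+7+9 = 30
D→L→Q→Y→S→D: 6+3+7+6+8 = 30
D→S→Y→L→Q→D: 8+6+5+3+9 = 31
D→S→L→Y→Q→D: 8+2+5+7+9 = 31
The minimum is 20.
One optimal route: D → Y → S → Q → L → D (or its reverse).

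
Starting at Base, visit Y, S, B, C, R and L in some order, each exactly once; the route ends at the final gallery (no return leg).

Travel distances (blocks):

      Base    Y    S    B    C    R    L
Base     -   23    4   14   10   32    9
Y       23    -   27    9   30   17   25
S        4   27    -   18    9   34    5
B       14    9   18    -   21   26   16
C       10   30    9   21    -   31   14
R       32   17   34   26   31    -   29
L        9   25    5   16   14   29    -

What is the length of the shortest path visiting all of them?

There are 6! = 720 possible orderings.
Base → Y → S → B → C → R → L: 23+27+18+21+31+29 = 149
Base → Y → S → B → C → L → R: 23+27+18+21+14+29 = 132
Base → Y → S → B → R → C → L: 23+27+18+26+31+14 = 139
Base → Y → S → B → R → L → C: 23+27+18+26+29+14 = 137
Base → Y → S → B → L → C → R: 23+27+18+16+14+31 = 129
Base → Y → S → B → L → R → C: 23+27+18+16+29+31 = 144
Base → Y → S → C → B → R → L: 23+27+9+21+26+29 = 135
Base → Y → S → C → B → L → R: 23+27+9+21+16+29 = 125
… (712 more)
Base → C → S → L → B → Y → R: 10+9+5+16+9+17 = 66  ← best
The minimum is 66.
One shortest path: Base → C → S → L → B → Y → R.

66 blocks — the minimum one-way total.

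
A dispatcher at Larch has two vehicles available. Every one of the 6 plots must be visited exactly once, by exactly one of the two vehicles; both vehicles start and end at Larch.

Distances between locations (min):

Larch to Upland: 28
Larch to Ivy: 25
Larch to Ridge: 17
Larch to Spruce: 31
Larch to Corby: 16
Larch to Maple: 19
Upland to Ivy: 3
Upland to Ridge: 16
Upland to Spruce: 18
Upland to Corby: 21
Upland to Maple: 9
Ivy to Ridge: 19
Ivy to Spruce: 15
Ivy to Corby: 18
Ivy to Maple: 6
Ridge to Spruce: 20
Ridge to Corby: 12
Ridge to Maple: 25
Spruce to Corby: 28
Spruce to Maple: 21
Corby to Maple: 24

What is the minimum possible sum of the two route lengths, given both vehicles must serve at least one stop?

Minimum combined distance: 115 min.

Try each way of splitting the stops between the two vehicles (each non-empty) and, for each split, find the best tour for each vehicle:
  {Upland} + {Ivy, Ridge, Spruce, Corby, Maple}: 56 + 88 = 144
  {Ivy} + {Upland, Ridge, Spruce, Corby, Maple}: 50 + 94 = 144
  {Upland, Ivy} + {Ridge, Spruce, Corby, Maple}: 56 + 88 = 144
  {Ridge} + {Upland, Ivy, Spruce, Corby, Maple}: 34 + 90 = 124
  {Upland, Ridge} + {Ivy, Spruce, Corby, Maple}: 61 + 84 = 145
  {Ivy, Ridge} + {Upland, Spruce, Corby, Maple}: 61 + 90 = 151
  … (31 splits in total)
  {Corby} + {Upland, Ivy, Ridge, Spruce, Maple}: 32 + 83 = 115  ← best
Best: vehicle 1 Larch → Corby → Larch = 32; vehicle 2 Larch → Ridge → Spruce → Upland → Ivy → Maple → Larch = 83; combined 115.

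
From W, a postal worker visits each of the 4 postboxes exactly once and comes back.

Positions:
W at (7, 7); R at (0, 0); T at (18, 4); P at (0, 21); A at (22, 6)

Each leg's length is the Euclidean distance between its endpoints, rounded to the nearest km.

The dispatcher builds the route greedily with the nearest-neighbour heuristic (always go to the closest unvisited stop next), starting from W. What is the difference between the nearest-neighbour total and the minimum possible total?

Excess over optimum: 2 km.

From W: R=10, T=11, A=15, P=16 → choose R (10).
From R: T=18, P=21, A=23 → choose T (18).
From T: A=4, P=25 → choose A (4).
From A: P=27 → choose P (27).
NN route W → R → T → A → P → W costs 75.
Optimal: W → R → P → A → T → W costs 73 (by enumerating all 12 distinct tours).
Excess = 75 − 73 = 2.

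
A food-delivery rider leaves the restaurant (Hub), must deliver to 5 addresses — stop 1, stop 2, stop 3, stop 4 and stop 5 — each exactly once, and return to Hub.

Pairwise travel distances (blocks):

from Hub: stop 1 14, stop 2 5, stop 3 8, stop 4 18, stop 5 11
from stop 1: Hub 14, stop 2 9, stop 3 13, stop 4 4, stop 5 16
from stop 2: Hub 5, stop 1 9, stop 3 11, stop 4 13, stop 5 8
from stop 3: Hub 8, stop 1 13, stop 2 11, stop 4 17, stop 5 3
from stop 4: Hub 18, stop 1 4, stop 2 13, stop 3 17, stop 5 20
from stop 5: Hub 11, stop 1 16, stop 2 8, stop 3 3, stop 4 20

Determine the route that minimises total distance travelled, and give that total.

Shortest round trip = 49 blocks.

With 5 stops there are 5!/2 = 60 distinct round trips (a route and its reverse cost the same).
Hub - stop 1 - stop 2 - stop 3 - stop 4 - stop 5 - Hub: 14+9+11+17+20+11 = 82
Hub - stop 1 - stop 2 - stop 3 - stop 5 - stop 4 - Hub: 14+9+11+3+20+18 = 75
Hub - stop 1 - stop 2 - stop 4 - stop 3 - stop 5 - Hub: 14+9+13+17+3+11 = 67
Hub - stop 1 - stop 2 - stop 4 - stop 5 - stop 3 - Hub: 14+9+13+20+3+8 = 67
Hub - stop 1 - stop 2 - stop 5 - stop 3 - stop 4 - Hub: 14+9+8+3+17+18 = 69
Hub - stop 1 - stop 2 - stop 5 - stop 4 - stop 3 - Hub: 14+9+8+20+17+8 = 76
Hub - stop 1 - stop 3 - stop 2 - stop 4 - stop 5 - Hub: 14+13+11+13+20+11 = 82
Hub - stop 1 - stop 3 - stop 2 - stop 5 - stop 4 - Hub: 14+13+11+8+20+18 = 84
Hub - stop 1 - stop 3 - stop 4 - stop 2 - stop 5 - Hub: 14+13+17+13+8+11 = 76
Hub - stop 1 - stop 3 - stop 4 - stop 5 - stop 2 - Hub: 14+13+17+20+8+5 = 77
Hub - stop 1 - stop 3 - stop 5 - stop 2 - stop 4 - Hub: 14+13+3+8+13+18 = 69
Hub - stop 1 - stop 3 - stop 5 - stop 4 - stop 2 - Hub: 14+13+3+20+13+5 = 68
Hub - stop 1 - stop 4 - stop 2 - stop 3 - stop 5 - Hub: 14+4+13+11+3+11 = 56
Hub - stop 1 - stop 4 - stop 2 - stop 5 - stop 3 - Hub: 14+4+13+8+3+8 = 50
… (46 more)
Hub - stop 2 - stop 1 - stop 4 - stop 3 - stop 5 - Hub: 5+9+4+17+3+11 = 49  ← best
The minimum is 49.
One optimal route: Hub → stop 2 → stop 1 → stop 4 → stop 3 → stop 5 → Hub (or its reverse).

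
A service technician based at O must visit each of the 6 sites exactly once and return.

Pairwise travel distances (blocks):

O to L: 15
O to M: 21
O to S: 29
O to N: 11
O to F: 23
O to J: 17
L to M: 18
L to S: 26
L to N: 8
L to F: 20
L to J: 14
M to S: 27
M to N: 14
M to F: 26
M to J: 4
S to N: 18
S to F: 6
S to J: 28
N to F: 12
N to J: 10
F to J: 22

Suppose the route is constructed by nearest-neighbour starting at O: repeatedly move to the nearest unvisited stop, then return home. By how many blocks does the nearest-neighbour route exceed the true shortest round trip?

Excess over optimum: 9 blocks.

From O: N=11, L=15, J=17, M=21, F=23, S=29 → choose N (11).
From N: L=8, J=10, F=12, M=14, S=18 → choose L (8).
From L: J=14, M=18, F=20, S=26 → choose J (14).
From J: M=4, F=22, S=28 → choose M (4).
From M: F=26, S=27 → choose F (26).
From F: S=6 → choose S (6).
NN route O → N → L → J → M → F → S → O costs 98.
Optimal: O → L → N → F → S → M → J → O costs 89 (by enumerating all 360 distinct tours).
Excess = 98 − 89 = 9.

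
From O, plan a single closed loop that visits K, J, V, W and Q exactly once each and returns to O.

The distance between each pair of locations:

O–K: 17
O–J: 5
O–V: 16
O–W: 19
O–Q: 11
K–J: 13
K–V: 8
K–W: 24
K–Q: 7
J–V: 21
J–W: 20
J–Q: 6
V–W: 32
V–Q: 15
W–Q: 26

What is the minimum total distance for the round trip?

Shortest round trip = 76.

There are 60 distinct closed tours to check (reversals are equivalent).
O-K-J-V-W-Q-O: 17+13+21+32+26+11 = 120
O-K-J-V-Q-W-O: 17+13+21+15+26+19 = 111
O-K-J-W-V-Q-O: 17+13+20+32+15+11 = 108
O-K-J-W-Q-V-O: 17+13+20+26+15+16 = 107
O-K-J-Q-V-W-O: 17+13+6+15+32+19 = 102
O-K-J-Q-W-V-O: 17+13+6+26+32+16 = 110
O-K-V-J-W-Q-O: 17+8+21+20+26+11 = 103
O-K-V-J-Q-W-O: 17+8+21+6+26+19 = 97
O-K-V-W-J-Q-O: 17+8+32+20+6+11 = 94
O-K-V-W-Q-J-O: 17+8+32+26+6+5 = 94
O-K-V-Q-J-W-O: 17+8+15+6+20+19 = 85
O-K-V-Q-W-J-O: 17+8+15+26+20+5 = 91
O-K-W-J-V-Q-O: 17+24+20+21+15+11 = 108
O-K-W-J-Q-V-O: 17+24+20+6+15+16 = 98
… (46 more)
O-V-K-Q-J-W-O: 16+8+7+6+20+19 = 76  ← best
The minimum is 76.
One optimal route: O → V → K → Q → J → W → O (or its reverse).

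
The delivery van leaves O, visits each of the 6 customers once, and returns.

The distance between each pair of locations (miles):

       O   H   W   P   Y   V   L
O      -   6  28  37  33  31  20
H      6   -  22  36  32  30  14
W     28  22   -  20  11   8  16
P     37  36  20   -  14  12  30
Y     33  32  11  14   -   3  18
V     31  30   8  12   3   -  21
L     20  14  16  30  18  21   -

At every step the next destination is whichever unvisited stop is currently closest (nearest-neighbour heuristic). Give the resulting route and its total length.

From O: distances to unvisited — H=6, L=20, W=28, V=31, Y=33, P=37. Nearest is H (6).
From H: distances to unvisited — L=14, W=22, V=30, Y=32, P=36. Nearest is L (14).
From L: distances to unvisited — W=16, Y=18, V=21, P=30. Nearest is W (16).
From W: distances to unvisited — V=8, Y=11, P=20. Nearest is V (8).
From V: distances to unvisited — Y=3, P=12. Nearest is Y (3).
From Y: distances to unvisited — P=14. Nearest is P (14).
Return P→O: 37.
Total = 6 + 14 + 16 + 8 + 3 + 14 + 37 = 98.

Total distance 98 miles via the nearest-neighbour route O → H → L → W → V → Y → P → O.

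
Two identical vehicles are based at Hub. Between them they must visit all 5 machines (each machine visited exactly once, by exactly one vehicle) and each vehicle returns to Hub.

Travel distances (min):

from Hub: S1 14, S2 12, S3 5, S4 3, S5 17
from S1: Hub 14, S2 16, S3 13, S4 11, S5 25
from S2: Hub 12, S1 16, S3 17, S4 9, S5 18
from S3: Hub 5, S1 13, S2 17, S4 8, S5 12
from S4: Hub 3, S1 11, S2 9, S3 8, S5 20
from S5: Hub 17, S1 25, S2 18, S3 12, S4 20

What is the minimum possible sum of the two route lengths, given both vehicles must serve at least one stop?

There are 2^4 − 1 = 15 ways to divide the 5 stops into two non-empty groups. For each, the best each vehicle can do is its own shortest tour through its group:
  {S1} + {S2, S3, S4, S5}: 28 + 47 = 75
  {S2} + {S1, S3, S4, S5}: 24 + 56 = 80
  {S1, S2} + {S3, S4, S5}: 42 + 40 = 82
  {S3} + {S1, S2, S4, S5}: 10 + 65 = 75
  {S1, S3} + {S2, S4, S5}: 32 + 47 = 79
  {S2, S3} + {S1, S4, S5}: 34 + 56 = 90
  … (15 splits in total)
  {S4} + {S1, S2, S3, S5}: 6 + 65 = 71  ← best
Best: vehicle 1 Hub → S4 → Hub = 6; vehicle 2 Hub → S1 → S2 → S5 → S3 → Hub = 65; combined 71.

71 min — the smallest possible combined total.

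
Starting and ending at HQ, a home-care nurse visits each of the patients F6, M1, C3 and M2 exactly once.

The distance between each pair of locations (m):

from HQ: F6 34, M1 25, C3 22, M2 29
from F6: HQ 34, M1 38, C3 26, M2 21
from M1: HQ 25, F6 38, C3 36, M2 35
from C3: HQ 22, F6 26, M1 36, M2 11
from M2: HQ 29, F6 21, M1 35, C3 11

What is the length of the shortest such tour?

There are 12 distinct closed tours to check (reversals are equivalent).
HQ - F6 - M1 - C3 - M2 - HQ: 34+38+36+11+29 = 148
HQ - F6 - M1 - M2 - C3 - HQ: 34+38+35+11+22 = 140
HQ - F6 - C3 - M1 - M2 - HQ: 34+26+36+35+29 = 160
HQ - F6 - C3 - M2 - M1 - HQ: 34+26+11+35+25 = 131
HQ - F6 - M2 - M1 - C3 - HQ: 34+21+35+36+22 = 148
HQ - F6 - M2 - C3 - M1 - HQ: 34+21+11+36+25 = 127
HQ - M1 - F6 - C3 - M2 - HQ: 25+38+26+11+29 = 129
HQ - M1 - F6 - M2 - C3 - HQ: 25+38+21+11+22 = 117
HQ - M1 - C3 - F6 - M2 - HQ: 25+36+26+21+29 = 137
HQ - M1 - M2 - F6 - C3 - HQ: 25+35+21+26+22 = 129
HQ - C3 - F6 - M1 - M2 - HQ: 22+26+38+35+29 = 150
HQ - C3 - M1 - F6 - M2 - HQ: 22+36+38+21+29 = 146
The minimum is 117.
One optimal route: HQ → M1 → F6 → M2 → C3 → HQ (or its reverse).

Minimum total distance: 117 m.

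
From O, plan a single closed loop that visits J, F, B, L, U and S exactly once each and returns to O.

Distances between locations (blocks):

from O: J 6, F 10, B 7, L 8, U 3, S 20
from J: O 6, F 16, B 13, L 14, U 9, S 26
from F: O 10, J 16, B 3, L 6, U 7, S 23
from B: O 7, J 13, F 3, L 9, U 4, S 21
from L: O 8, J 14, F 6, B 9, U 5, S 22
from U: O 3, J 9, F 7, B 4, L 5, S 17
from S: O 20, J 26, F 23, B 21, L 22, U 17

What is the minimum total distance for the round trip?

70 blocks — the shortest possible round trip.

O → J → F → B → L → U → S → O: 6+16+3+9+5+17+20 = 76
O → J → F → B → L → S → U → O: 6+16+3+9+22+17+3 = 76
O → J → F → B → U → L → S → O: 6+16+3+4+5+22+20 = 76
O → J → F → B → U → S → L → O: 6+16+3+4+17+22+8 = 76
O → J → F → B → S → L → U → O: 6+16+3+21+22+5+3 = 76
O → J → F → B → S → U → L → O: 6+16+3+21+17+5+8 = 76
O → J → F → L → B → U → S → O: 6+16+6+9+4+17+20 = 78
O → J → F → L → B → S → U → O: 6+16+6+9+21+17+3 = 78
… (352 more)
O → J → B → F → L → U → S → O: 6+13+3+6+5+17+20 = 70  ← best
The minimum is 70.
One optimal route: O → J → B → F → L → U → S → O (or its reverse).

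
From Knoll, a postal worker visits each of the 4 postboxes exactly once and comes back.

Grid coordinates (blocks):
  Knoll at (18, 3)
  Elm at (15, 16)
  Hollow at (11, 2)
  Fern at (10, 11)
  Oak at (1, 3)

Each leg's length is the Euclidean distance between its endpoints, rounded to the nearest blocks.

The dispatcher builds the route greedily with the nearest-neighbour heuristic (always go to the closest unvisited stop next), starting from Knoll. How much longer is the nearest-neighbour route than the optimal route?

The nearest-neighbour route is 10 blocks longer than optimal.

From Knoll: Hollow=7, Fern=11, Elm=13, Oak=17 → choose Hollow (7).
From Hollow: Fern=9, Oak=10, Elm=15 → choose Fern (9).
From Fern: Elm=7, Oak=12 → choose Elm (7).
From Elm: Oak=19 → choose Oak (19).
NN route Knoll → Hollow → Fern → Elm → Oak → Knoll costs 59.
Optimal: Knoll → Elm → Fern → Oak → Hollow → Knoll costs 49 (by enumerating all 12 distinct tours).
Excess = 59 − 49 = 10.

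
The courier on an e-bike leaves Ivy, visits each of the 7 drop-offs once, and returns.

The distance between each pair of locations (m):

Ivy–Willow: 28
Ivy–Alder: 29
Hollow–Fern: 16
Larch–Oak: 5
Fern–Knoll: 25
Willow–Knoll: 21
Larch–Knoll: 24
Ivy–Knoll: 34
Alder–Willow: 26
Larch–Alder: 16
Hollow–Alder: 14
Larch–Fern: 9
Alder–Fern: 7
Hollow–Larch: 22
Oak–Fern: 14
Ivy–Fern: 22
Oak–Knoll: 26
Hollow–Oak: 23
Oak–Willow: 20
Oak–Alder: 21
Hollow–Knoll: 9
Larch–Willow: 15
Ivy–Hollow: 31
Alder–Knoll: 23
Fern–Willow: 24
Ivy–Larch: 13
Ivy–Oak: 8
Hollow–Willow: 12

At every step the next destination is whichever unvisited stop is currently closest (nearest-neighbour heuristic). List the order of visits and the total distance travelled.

Total distance 101 m via the nearest-neighbour route Ivy → Oak → Larch → Fern → Alder → Hollow → Knoll → Willow → Ivy.

From Ivy: distances to unvisited — Oak=8, Larch=13, Fern=22, Willow=28, Alder=29, Hollow=31, Knoll=34. Nearest is Oak (8).
From Oak: distances to unvisited — Larch=5, Fern=14, Willow=20, Alder=21, Hollow=23, Knoll=26. Nearest is Larch (5).
From Larch: distances to unvisited — Fern=9, Willow=15, Alder=16, Hollow=22, Knoll=24. Nearest is Fern (9).
From Fern: distances to unvisited — Alder=7, Hollow=16, Willow=24, Knoll=25. Nearest is Alder (7).
From Alder: distances to unvisited — Hollow=14, Knoll=23, Willow=26. Nearest is Hollow (14).
From Hollow: distances to unvisited — Knoll=9, Willow=12. Nearest is Knoll (9).
From Knoll: distances to unvisited — Willow=21. Nearest is Willow (21).
Return Willow→Ivy: 28.
Total = 8 + 5 + 9 + 7 + 14 + 9 + 21 + 28 = 101.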